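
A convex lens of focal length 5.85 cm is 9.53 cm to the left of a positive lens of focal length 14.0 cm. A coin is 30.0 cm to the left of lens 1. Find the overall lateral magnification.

m = -0.289

Lens 1: 1/d_i1 = 1/(5.85) − 1/(30.0) = 0.1376, so d_i1 = 7.267 cm; m₁ = −d_i1/d_o1 = -0.2422.
d_o2 = 9.53 − (7.267) = 2.263 cm.
Lens 2: 1/d_i2 = 1/(14.0) − 1/(2.263) = -0.3705, so d_i2 = -2.699 cm; m₂ = −d_i2/d_o2 = +1.193.
m = m₁·m₂ = (-0.2422)(+1.193) = -0.289.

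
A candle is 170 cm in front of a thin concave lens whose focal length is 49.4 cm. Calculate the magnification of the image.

m = +0.225

For a concave lens, f = -49.4 cm.
1/d_i = 1/f − 1/d_o = 1/(-49.40) − 1/(170) = -0.02613, so d_i = -38.28 cm.
m = −d_i/d_o = −(-38.28)/(170) = +0.225.
The image is virtual, upright and reduced, on the same side as the object.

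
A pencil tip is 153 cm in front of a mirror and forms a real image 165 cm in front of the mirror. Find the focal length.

f = 79.4 cm (concave)

Real image ⇒ d_i = +165 cm.
1/f = 1/d_o + 1/d_i = 1/(153) + 1/(165) = 0.01260, so f = 79.4 cm.
Since f is positive, the mirror is concave.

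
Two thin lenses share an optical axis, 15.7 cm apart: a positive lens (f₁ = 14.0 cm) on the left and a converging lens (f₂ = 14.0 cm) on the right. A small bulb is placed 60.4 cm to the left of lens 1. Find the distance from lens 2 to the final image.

2.14 cm

Lens 1: 1/d_i1 = 1/f₁ − 1/d_o1 = 1/(14.0) − 1/(60.4) = 0.05487, so d_i1 = 18.22 cm.
The intermediate image is 18.22 cm to the right of lens 1, which lies 2.520 cm to the right of lens 2 — a virtual object — so d_o2 = −2.520 cm.
Lens 2: 1/d_i2 = 1/f₂ − 1/d_o2 = 1/(14.0) − 1/(-2.520) = 0.4683, so d_i2 = 2.14 cm.
The final image is real, 2.14 cm to the right of lens 2 (overall magnification ≈ -0.26).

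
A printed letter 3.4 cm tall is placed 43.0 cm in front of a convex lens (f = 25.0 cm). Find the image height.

4.72 cm

1/d_i = 1/f − 1/d_o = 1/(25.00) − 1/(43.0) = 0.01674, so d_i = 59.72 cm.
m = −d_i/d_o = -1.389.
|h_i| = |m|·h_o = 1.389 × 3.4 = 4.72 cm. The image is real, inverted and enlarged, on the far side of the lens.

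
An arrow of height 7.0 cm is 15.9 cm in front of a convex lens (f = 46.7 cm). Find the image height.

10.6 cm

1/d_i = 1/f − 1/d_o = 1/(46.70) − 1/(15.9) = -0.04148, so d_i = -24.11 cm.
m = −d_i/d_o = +1.516.
|h_i| = |m|·h_o = 1.516 × 7.0 = 10.6 cm. The image is virtual, upright and enlarged, on the same side as the object.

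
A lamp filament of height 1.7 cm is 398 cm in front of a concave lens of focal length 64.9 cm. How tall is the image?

For a concave lens, f = -64.9 cm.
1/d_i = 1/f − 1/d_o = 1/(-64.90) − 1/(398) = -0.01792, so d_i = -55.80 cm.
m = −d_i/d_o = +0.1402.
|h_i| = |m|·h_o = 0.1402 × 1.7 = 0.238 cm. The image is virtual, upright and reduced, on the same side as the object.

0.238 cm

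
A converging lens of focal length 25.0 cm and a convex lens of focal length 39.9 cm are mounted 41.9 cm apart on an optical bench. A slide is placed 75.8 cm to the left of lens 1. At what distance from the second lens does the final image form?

Lens 1: 1/d_i1 = 1/f₁ − 1/d_o1 = 1/(25.0) − 1/(75.8) = 0.02681, so d_i1 = 37.30 cm.
The intermediate image is 37.30 cm to the right of lens 1, which is 41.9 − (37.30) = 4.600 cm to the left of lens 2, so d_o2 = +4.600 cm.
Lens 2: 1/d_i2 = 1/f₂ − 1/d_o2 = 1/(39.9) − 1/(4.600) = -0.1923, so d_i2 = -5.20 cm.
The final image is virtual, 5.20 cm to the left of lens 2 (overall magnification ≈ -0.56).

5.20 cm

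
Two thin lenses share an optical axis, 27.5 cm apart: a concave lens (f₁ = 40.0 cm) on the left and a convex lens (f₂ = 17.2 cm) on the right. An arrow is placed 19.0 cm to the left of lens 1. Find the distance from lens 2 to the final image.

30.0 cm

Lens 1 is diverging, so f₁ = −40.0 cm.
Lens 1: 1/d_i1 = 1/f₁ − 1/d_o1 = 1/(-40.0) − 1/(19.0) = -0.07763, so d_i1 = -12.88 cm.
The intermediate image is 12.88 cm to the left of lens 1 (virtual), which is 27.5 − (-12.88) = 40.38 cm to the left of lens 2, so d_o2 = +40.38 cm.
Lens 2: 1/d_i2 = 1/f₂ − 1/d_o2 = 1/(17.2) − 1/(40.38) = 0.03337, so d_i2 = 30.0 cm.
The final image is real, 30.0 cm to the right of lens 2 (overall magnification ≈ -0.50).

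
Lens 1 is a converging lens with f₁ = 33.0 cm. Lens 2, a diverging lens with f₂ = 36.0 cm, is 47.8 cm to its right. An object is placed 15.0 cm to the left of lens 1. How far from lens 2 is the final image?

24.4 cm

Lens 1: 1/d_i1 = 1/f₁ − 1/d_o1 = 1/(33.0) − 1/(15.0) = -0.03636, so d_i1 = -27.50 cm.
The intermediate image is 27.50 cm to the left of lens 1 (virtual), which is 47.8 − (-27.50) = 75.30 cm to the left of lens 2, so d_o2 = +75.30 cm.
Lens 2 is diverging, so f₂ = −36.0 cm.
Lens 2: 1/d_i2 = 1/f₂ − 1/d_o2 = 1/(-36.0) − 1/(75.30) = -0.04106, so d_i2 = -24.4 cm.
The final image is virtual, 24.4 cm to the left of lens 2 (overall magnification ≈ 0.59).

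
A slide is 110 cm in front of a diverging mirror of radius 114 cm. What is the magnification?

m = +0.341

f = R/2 = 114/2 = 57.00 cm; for a diverging mirror, f = -57.00 cm.
1/d_i = 1/f − 1/d_o = 1/(-57.00) − 1/(110) = -0.02663, so d_i = -37.54 cm.
m = −d_i/d_o = −(-37.54)/(110) = +0.341.
The image is virtual, upright and reduced, behind the mirror.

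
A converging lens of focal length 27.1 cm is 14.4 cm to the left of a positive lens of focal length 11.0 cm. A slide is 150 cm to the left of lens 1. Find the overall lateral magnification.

m = -0.0817

Lens 1: 1/d_i1 = 1/(27.1) − 1/(150) = 0.03023, so d_i1 = 33.08 cm; m₁ = −d_i1/d_o1 = -0.2205.
d_o2 = 14.4 − (33.08) = -18.68 cm (virtual object).
Lens 2: 1/d_i2 = 1/(11.0) − 1/(-18.68) = 0.1444, so d_i2 = 6.923 cm; m₂ = −d_i2/d_o2 = +0.3706.
m = m₁·m₂ = (-0.2205)(+0.3706) = -0.0817.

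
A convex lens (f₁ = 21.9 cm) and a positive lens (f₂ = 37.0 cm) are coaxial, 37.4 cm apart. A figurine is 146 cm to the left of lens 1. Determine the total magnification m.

m = -0.257

Lens 1: 1/d_i1 = 1/(21.9) − 1/(146) = 0.03881, so d_i1 = 25.76 cm; m₁ = −d_i1/d_o1 = -0.1764.
d_o2 = 37.4 − (25.76) = 11.64 cm.
Lens 2: 1/d_i2 = 1/(37.0) − 1/(11.64) = -0.05888, so d_i2 = -16.98 cm; m₂ = −d_i2/d_o2 = +1.459.
m = m₁·m₂ = (-0.1764)(+1.459) = -0.257.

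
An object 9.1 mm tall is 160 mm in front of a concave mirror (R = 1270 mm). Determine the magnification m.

m = +1.34

f = R/2 = 1270/2 = 635.0 mm.
1/d_i = 1/f − 1/d_o = 1/(635.0) − 1/(160) = -0.004675, so d_i = -213.9 mm.
m = −d_i/d_o = −(-213.9)/(160) = +1.34.
The image is virtual, upright and enlarged, behind the mirror.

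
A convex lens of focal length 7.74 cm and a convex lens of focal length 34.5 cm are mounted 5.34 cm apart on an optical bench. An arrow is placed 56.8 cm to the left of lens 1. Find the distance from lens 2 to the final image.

3.28 cm

Lens 1: 1/d_i1 = 1/f₁ − 1/d_o1 = 1/(7.74) − 1/(56.8) = 0.1116, so d_i1 = 8.961 cm.
The intermediate image is 8.961 cm to the right of lens 1, which lies 3.621 cm to the right of lens 2 — a virtual object — so d_o2 = −3.621 cm.
Lens 2: 1/d_i2 = 1/f₂ − 1/d_o2 = 1/(34.5) − 1/(-3.621) = 0.3052, so d_i2 = 3.28 cm.
The final image is real, 3.28 cm to the right of lens 2 (overall magnification ≈ -0.14).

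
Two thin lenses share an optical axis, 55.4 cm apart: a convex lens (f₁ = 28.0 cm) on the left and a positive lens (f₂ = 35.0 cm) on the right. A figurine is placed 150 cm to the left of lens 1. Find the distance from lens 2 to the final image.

Lens 1: 1/d_i1 = 1/f₁ − 1/d_o1 = 1/(28.0) − 1/(150) = 0.02905, so d_i1 = 34.43 cm.
The intermediate image is 34.43 cm to the right of lens 1, which is 55.4 − (34.43) = 20.97 cm to the left of lens 2, so d_o2 = +20.97 cm.
Lens 2: 1/d_i2 = 1/f₂ − 1/d_o2 = 1/(35.0) − 1/(20.97) = -0.01912, so d_i2 = -52.3 cm.
The final image is virtual, 52.3 cm to the left of lens 2 (overall magnification ≈ -0.57).

52.3 cm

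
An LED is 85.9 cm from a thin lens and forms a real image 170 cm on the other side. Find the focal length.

f = 57.1 cm (converging)

Real image ⇒ d_i = +170 cm.
1/f = 1/d_o + 1/d_i = 1/(85.9) + 1/(170) = 0.01752, so f = 57.1 cm.
Since f is positive, the thin lens is converging.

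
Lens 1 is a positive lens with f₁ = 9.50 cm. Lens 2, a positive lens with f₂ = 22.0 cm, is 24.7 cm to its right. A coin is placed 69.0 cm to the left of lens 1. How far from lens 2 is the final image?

36.2 cm

Lens 1: 1/d_i1 = 1/f₁ − 1/d_o1 = 1/(9.50) − 1/(69.0) = 0.09077, so d_i1 = 11.02 cm.
The intermediate image is 11.02 cm to the right of lens 1, which is 24.7 − (11.02) = 13.68 cm to the left of lens 2, so d_o2 = +13.68 cm.
Lens 2: 1/d_i2 = 1/f₂ − 1/d_o2 = 1/(22.0) − 1/(13.68) = -0.02764, so d_i2 = -36.2 cm.
The final image is virtual, 36.2 cm to the left of lens 2 (overall magnification ≈ -0.42).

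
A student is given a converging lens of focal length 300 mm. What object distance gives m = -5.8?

352 mm

m = −d_i/d_o ⇒ d_i = −m·d_o.
1/f = 1/d_o + 1/d_i = 1/d_o − 1/(m·d_o) = (1 − 1/m)/d_o, so d_o = f(1 − 1/m) = (300.0)(1 − 1/(-5.8)) = 352 mm.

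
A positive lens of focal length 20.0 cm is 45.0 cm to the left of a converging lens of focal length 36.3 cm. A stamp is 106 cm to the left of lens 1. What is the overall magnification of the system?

m = -0.529

Lens 1: 1/d_i1 = 1/(20.0) − 1/(106) = 0.04057, so d_i1 = 24.65 cm; m₁ = −d_i1/d_o1 = -0.2325.
d_o2 = 45.0 − (24.65) = 20.35 cm.
Lens 2: 1/d_i2 = 1/(36.3) − 1/(20.35) = -0.02159, so d_i2 = -46.31 cm; m₂ = −d_i2/d_o2 = +2.276.
m = m₁·m₂ = (-0.2325)(+2.276) = -0.529.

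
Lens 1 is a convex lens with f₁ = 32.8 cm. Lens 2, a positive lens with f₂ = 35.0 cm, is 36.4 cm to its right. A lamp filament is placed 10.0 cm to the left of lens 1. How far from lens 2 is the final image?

Lens 1: 1/d_i1 = 1/f₁ − 1/d_o1 = 1/(32.8) − 1/(10.0) = -0.06951, so d_i1 = -14.39 cm.
The intermediate image is 14.39 cm to the left of lens 1 (virtual), which is 36.4 − (-14.39) = 50.79 cm to the left of lens 2, so d_o2 = +50.79 cm.
Lens 2: 1/d_i2 = 1/f₂ − 1/d_o2 = 1/(35.0) − 1/(50.79) = 0.008883, so d_i2 = 113 cm.
The final image is real, 113 cm to the right of lens 2 (overall magnification ≈ -3.2).

113 cm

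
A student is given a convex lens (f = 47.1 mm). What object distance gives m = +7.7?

41.0 mm

m = −d_i/d_o ⇒ d_i = −m·d_o.
1/f = 1/d_o + 1/d_i = 1/d_o − 1/(m·d_o) = (1 − 1/m)/d_o, so d_o = f(1 − 1/m) = (47.10)(1 − 1/(+7.7)) = 41.0 mm.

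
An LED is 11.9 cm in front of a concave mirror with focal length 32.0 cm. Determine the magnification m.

m = +1.59

1/d_i = 1/f − 1/d_o = 1/(32.00) − 1/(11.9) = -0.05278, so d_i = -18.95 cm.
m = −d_i/d_o = −(-18.95)/(11.9) = +1.59.
The image is virtual, upright and enlarged, behind the mirror.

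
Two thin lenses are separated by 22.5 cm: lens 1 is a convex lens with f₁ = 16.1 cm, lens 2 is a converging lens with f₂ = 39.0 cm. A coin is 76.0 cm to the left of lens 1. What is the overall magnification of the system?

Lens 1: 1/d_i1 = 1/(16.1) − 1/(76.0) = 0.04895, so d_i1 = 20.43 cm; m₁ = −d_i1/d_o1 = -0.2688.
d_o2 = 22.5 − (20.43) = 2.070 cm.
Lens 2: 1/d_i2 = 1/(39.0) − 1/(2.070) = -0.4575, so d_i2 = -2.186 cm; m₂ = −d_i2/d_o2 = +1.056.
m = m₁·m₂ = (-0.2688)(+1.056) = -0.284.

m = -0.284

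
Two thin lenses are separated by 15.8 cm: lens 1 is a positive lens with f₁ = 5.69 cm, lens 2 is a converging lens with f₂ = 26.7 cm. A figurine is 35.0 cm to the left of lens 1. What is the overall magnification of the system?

m = -0.293

Lens 1: 1/d_i1 = 1/(5.69) − 1/(35.0) = 0.1472, so d_i1 = 6.795 cm; m₁ = −d_i1/d_o1 = -0.1941.
d_o2 = 15.8 − (6.795) = 9.005 cm.
Lens 2: 1/d_i2 = 1/(26.7) − 1/(9.005) = -0.07360, so d_i2 = -13.59 cm; m₂ = −d_i2/d_o2 = +1.509.
m = m₁·m₂ = (-0.1941)(+1.509) = -0.293.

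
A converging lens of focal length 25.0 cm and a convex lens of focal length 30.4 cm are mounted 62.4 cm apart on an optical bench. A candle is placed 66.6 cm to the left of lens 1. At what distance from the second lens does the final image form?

84.8 cm

Lens 1: 1/d_i1 = 1/f₁ − 1/d_o1 = 1/(25.0) − 1/(66.6) = 0.02498, so d_i1 = 40.02 cm.
The intermediate image is 40.02 cm to the right of lens 1, which is 62.4 − (40.02) = 22.38 cm to the left of lens 2, so d_o2 = +22.38 cm.
Lens 2: 1/d_i2 = 1/f₂ − 1/d_o2 = 1/(30.4) − 1/(22.38) = -0.01179, so d_i2 = -84.8 cm.
The final image is virtual, 84.8 cm to the left of lens 2 (overall magnification ≈ -2.3).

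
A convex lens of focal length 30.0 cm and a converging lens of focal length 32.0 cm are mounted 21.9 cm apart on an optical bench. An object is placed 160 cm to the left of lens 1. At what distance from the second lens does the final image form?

Lens 1: 1/d_i1 = 1/f₁ − 1/d_o1 = 1/(30.0) − 1/(160) = 0.02708, so d_i1 = 36.92 cm.
The intermediate image is 36.92 cm to the right of lens 1, which lies 15.02 cm to the right of lens 2 — a virtual object — so d_o2 = −15.02 cm.
Lens 2: 1/d_i2 = 1/f₂ − 1/d_o2 = 1/(32.0) − 1/(-15.02) = 0.09783, so d_i2 = 10.2 cm.
The final image is real, 10.2 cm to the right of lens 2 (overall magnification ≈ -0.16).

10.2 cm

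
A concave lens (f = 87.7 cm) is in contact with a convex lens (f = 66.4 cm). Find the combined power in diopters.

P = +0.366 D

P₁ = 1/f₁ = 1/(-0.877 m) = -1.140 D; P₂ = 1/f₂ = 1/(0.664 m) = +1.506 D.
For thin lenses in contact, P = P₁ + P₂ = (-1.140) + (+1.506) = +0.366 D.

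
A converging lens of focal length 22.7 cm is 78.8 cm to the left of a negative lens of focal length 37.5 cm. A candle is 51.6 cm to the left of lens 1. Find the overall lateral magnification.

Lens 1: 1/d_i1 = 1/(22.7) − 1/(51.6) = 0.02467, so d_i1 = 40.53 cm; m₁ = −d_i1/d_o1 = -0.7855.
d_o2 = 78.8 − (40.53) = 38.27 cm.
f₂ = −37.5 cm (diverging).
Lens 2: 1/d_i2 = 1/(-37.5) − 1/(38.27) = -0.05280, so d_i2 = -18.94 cm; m₂ = −d_i2/d_o2 = +0.4949.
m = m₁·m₂ = (-0.7855)(+0.4949) = -0.389.

m = -0.389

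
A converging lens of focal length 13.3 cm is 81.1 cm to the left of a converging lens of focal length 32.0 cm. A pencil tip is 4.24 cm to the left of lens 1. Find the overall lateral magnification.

Lens 1: 1/d_i1 = 1/(13.3) − 1/(4.24) = -0.1607, so d_i1 = -6.224 cm; m₁ = −d_i1/d_o1 = +1.468.
d_o2 = 81.1 − (-6.224) = 87.32 cm.
Lens 2: 1/d_i2 = 1/(32.0) − 1/(87.32) = 0.01980, so d_i2 = 50.51 cm; m₂ = −d_i2/d_o2 = -0.5785.
m = m₁·m₂ = (+1.468)(-0.5785) = -0.849.

m = -0.849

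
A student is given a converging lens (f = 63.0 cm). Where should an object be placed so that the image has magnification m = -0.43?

210 cm

m = −d_i/d_o ⇒ d_i = −m·d_o.
1/f = 1/d_o + 1/d_i = 1/d_o − 1/(m·d_o) = (1 − 1/m)/d_o, so d_o = f(1 − 1/m) = (63.00)(1 − 1/(-0.43)) = 210 cm.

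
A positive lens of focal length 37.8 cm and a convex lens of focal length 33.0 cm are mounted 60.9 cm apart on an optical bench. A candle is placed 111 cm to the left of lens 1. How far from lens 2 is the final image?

Lens 1: 1/d_i1 = 1/f₁ − 1/d_o1 = 1/(37.8) − 1/(111) = 0.01745, so d_i1 = 57.32 cm.
The intermediate image is 57.32 cm to the right of lens 1, which is 60.9 − (57.32) = 3.580 cm to the left of lens 2, so d_o2 = +3.580 cm.
Lens 2: 1/d_i2 = 1/f₂ − 1/d_o2 = 1/(33.0) − 1/(3.580) = -0.2490, so d_i2 = -4.02 cm.
The final image is virtual, 4.02 cm to the left of lens 2 (overall magnification ≈ -0.58).

4.02 cm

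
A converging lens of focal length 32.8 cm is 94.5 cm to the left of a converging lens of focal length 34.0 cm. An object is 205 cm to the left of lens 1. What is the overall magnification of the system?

Lens 1: 1/d_i1 = 1/(32.8) − 1/(205) = 0.02561, so d_i1 = 39.05 cm; m₁ = −d_i1/d_o1 = -0.1905.
d_o2 = 94.5 − (39.05) = 55.45 cm.
Lens 2: 1/d_i2 = 1/(34.0) − 1/(55.45) = 0.01138, so d_i2 = 87.89 cm; m₂ = −d_i2/d_o2 = -1.585.
m = m₁·m₂ = (-0.1905)(-1.585) = +0.302.

m = +0.302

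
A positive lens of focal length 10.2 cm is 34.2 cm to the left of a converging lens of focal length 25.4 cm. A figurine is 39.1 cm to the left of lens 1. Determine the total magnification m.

m = -1.79

Lens 1: 1/d_i1 = 1/(10.2) − 1/(39.1) = 0.07246, so d_i1 = 13.80 cm; m₁ = −d_i1/d_o1 = -0.3529.
d_o2 = 34.2 − (13.80) = 20.40 cm.
Lens 2: 1/d_i2 = 1/(25.4) − 1/(20.40) = -0.009650, so d_i2 = -103.6 cm; m₂ = −d_i2/d_o2 = +5.080.
m = m₁·m₂ = (-0.3529)(+5.080) = -1.79.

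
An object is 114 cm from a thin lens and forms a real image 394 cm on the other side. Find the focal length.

f = 88.4 cm (converging)

Real image ⇒ d_i = +394 cm.
1/f = 1/d_o + 1/d_i = 1/(114) + 1/(394) = 0.01131, so f = 88.4 cm.
Since f is positive, the thin lens is converging.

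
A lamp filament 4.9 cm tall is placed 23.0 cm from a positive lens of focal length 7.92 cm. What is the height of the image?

1/d_i = 1/f − 1/d_o = 1/(7.920) − 1/(23.0) = 0.08278, so d_i = 12.08 cm.
m = −d_i/d_o = -0.5252.
|h_i| = |m|·h_o = 0.5252 × 4.9 = 2.57 cm. The image is real, inverted and reduced, on the far side of the lens.

2.57 cm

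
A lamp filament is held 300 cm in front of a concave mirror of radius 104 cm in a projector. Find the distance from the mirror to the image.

f = R/2 = 104/2 = 52.00 cm.
Mirror equation: 1/s_i = 1/f − 1/s_o = 1/(52.00) − 1/(300) = 0.01923 − 0.003333 = 0.01590, so s_i = 62.9 cm.
The image is real, inverted and reduced, in front of the mirror.

62.9 cm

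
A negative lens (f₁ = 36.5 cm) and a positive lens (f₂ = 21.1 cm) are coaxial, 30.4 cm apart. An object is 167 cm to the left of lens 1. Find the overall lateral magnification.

m = -0.0964

f₁ = −36.5 cm (diverging).
Lens 1: 1/d_i1 = 1/(-36.5) − 1/(167) = -0.03339, so d_i1 = -29.95 cm; m₁ = −d_i1/d_o1 = +0.1793.
d_o2 = 30.4 − (-29.95) = 60.35 cm.
Lens 2: 1/d_i2 = 1/(21.1) − 1/(60.35) = 0.03082, so d_i2 = 32.44 cm; m₂ = −d_i2/d_o2 = -0.5376.
m = m₁·m₂ = (+0.1793)(-0.5376) = -0.0964.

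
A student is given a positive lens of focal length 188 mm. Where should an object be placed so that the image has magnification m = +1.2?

31.3 mm

m = −d_i/d_o ⇒ d_i = −m·d_o.
1/f = 1/d_o + 1/d_i = 1/d_o − 1/(m·d_o) = (1 − 1/m)/d_o, so d_o = f(1 − 1/m) = (188.0)(1 − 1/(+1.2)) = 31.3 mm.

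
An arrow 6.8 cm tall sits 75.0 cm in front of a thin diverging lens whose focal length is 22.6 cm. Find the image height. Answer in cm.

1.57 cm

For a diverging lens, f = -22.6 cm.
1/d_i = 1/f − 1/d_o = 1/(-22.60) − 1/(75.0) = -0.05758, so d_i = -17.37 cm.
m = −d_i/d_o = +0.2316.
|h_i| = |m|·h_o = 0.2316 × 6.8 = 1.57 cm. The image is virtual, upright and reduced, on the same side as the object.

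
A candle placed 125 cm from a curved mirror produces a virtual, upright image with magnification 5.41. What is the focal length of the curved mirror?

m = −d_i/d_o ⇒ d_i = −m·d_o = −(+5.41)·(125) = -676.2 cm.
1/f = 1/d_o + 1/d_i = 1/(125) + 1/(-676.2) = 0.006521, so f = 153 cm.
Since f is positive, the curved mirror is concave.

f = 153 cm (concave)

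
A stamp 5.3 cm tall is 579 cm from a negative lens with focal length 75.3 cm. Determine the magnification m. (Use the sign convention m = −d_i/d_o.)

m = +0.115

For a negative lens, f = -75.3 cm.
1/d_i = 1/f − 1/d_o = 1/(-75.30) − 1/(579) = -0.01501, so d_i = -66.63 cm.
m = −d_i/d_o = −(-66.63)/(579) = +0.115.
The image is virtual, upright and reduced, on the same side as the object.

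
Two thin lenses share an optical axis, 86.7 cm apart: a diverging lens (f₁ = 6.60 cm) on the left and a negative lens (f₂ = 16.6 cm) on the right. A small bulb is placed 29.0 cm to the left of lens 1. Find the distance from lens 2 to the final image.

14.1 cm

Lens 1 is diverging, so f₁ = −6.60 cm.
Lens 1: 1/d_i1 = 1/f₁ − 1/d_o1 = 1/(-6.60) − 1/(29.0) = -0.1860, so d_i1 = -5.376 cm.
The intermediate image is 5.376 cm to the left of lens 1 (virtual), which is 86.7 − (-5.376) = 92.08 cm to the left of lens 2, so d_o2 = +92.08 cm.
Lens 2 is diverging, so f₂ = −16.6 cm.
Lens 2: 1/d_i2 = 1/f₂ − 1/d_o2 = 1/(-16.6) − 1/(92.08) = -0.07110, so d_i2 = -14.1 cm.
The final image is virtual, 14.1 cm to the left of lens 2 (overall magnification ≈ 0.028).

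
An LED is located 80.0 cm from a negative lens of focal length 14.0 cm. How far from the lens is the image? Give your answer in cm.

11.9 cm

For a negative lens, f = -14.0 cm.
Lens equation: 1/d_i = 1/f − 1/d_o = 1/(-14.00) − 1/(80.0) = -0.07143 − 0.01250 = -0.08393, so d_i = -11.9 cm.
The image is virtual, upright and reduced, on the same side as the object.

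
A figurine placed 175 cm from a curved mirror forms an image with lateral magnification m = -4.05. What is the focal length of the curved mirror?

f = 140 cm (concave)

m = −d_i/d_o ⇒ d_i = −m·d_o = −(-4.05)·(175) = 708.8 cm.
1/f = 1/d_o + 1/d_i = 1/(175) + 1/(708.8) = 0.007125, so f = 140 cm.
Since f is positive, the curved mirror is concave.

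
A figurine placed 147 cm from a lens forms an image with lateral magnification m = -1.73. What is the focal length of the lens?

m = −d_i/d_o ⇒ d_i = −m·d_o = −(-1.73)·(147) = 254.3 cm.
1/f = 1/d_o + 1/d_i = 1/(147) + 1/(254.3) = 0.01074, so f = 93.2 cm.
Since f is positive, the lens is converging.

f = 93.2 cm (converging)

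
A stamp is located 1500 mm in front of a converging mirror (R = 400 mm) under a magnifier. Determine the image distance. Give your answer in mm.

f = R/2 = 400/2 = 200.0 mm.
Mirror equation: 1/q = 1/f − 1/p = 1/(200.0) − 1/(1500) = 0.005000 − 0.0006667 = 0.004333, so q = 231 mm.
The image is real, inverted and reduced, in front of the mirror.

231 mm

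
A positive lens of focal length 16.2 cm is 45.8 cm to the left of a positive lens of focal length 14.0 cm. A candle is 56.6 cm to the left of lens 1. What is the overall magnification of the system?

m = +0.617

Lens 1: 1/d_i1 = 1/(16.2) − 1/(56.6) = 0.04406, so d_i1 = 22.70 cm; m₁ = −d_i1/d_o1 = -0.4011.
d_o2 = 45.8 − (22.70) = 23.10 cm.
Lens 2: 1/d_i2 = 1/(14.0) − 1/(23.10) = 0.02814, so d_i2 = 35.54 cm; m₂ = −d_i2/d_o2 = -1.538.
m = m₁·m₂ = (-0.4011)(-1.538) = +0.617.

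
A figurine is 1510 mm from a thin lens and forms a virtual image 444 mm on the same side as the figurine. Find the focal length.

f = -629 mm (diverging)

Virtual image ⇒ d_i = −444 mm.
1/f = 1/d_o + 1/d_i = 1/(1510) + 1/(-444) = -0.001590, so f = -629 mm.
Since f is negative, the thin lens is diverging.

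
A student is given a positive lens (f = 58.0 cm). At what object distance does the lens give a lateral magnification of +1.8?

m = −d_i/d_o ⇒ d_i = −m·d_o.
1/f = 1/d_o + 1/d_i = 1/d_o − 1/(m·d_o) = (1 − 1/m)/d_o, so d_o = f(1 − 1/m) = (58.00)(1 − 1/(+1.8)) = 25.8 cm.

25.8 cm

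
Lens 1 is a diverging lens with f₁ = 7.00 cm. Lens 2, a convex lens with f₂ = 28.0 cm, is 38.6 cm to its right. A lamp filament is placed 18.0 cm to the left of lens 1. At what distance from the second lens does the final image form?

78.1 cm

Lens 1 is diverging, so f₁ = −7.00 cm.
Lens 1: 1/d_i1 = 1/f₁ − 1/d_o1 = 1/(-7.00) − 1/(18.0) = -0.1984, so d_i1 = -5.040 cm.
The intermediate image is 5.040 cm to the left of lens 1 (virtual), which is 38.6 − (-5.040) = 43.64 cm to the left of lens 2, so d_o2 = +43.64 cm.
Lens 2: 1/d_i2 = 1/f₂ − 1/d_o2 = 1/(28.0) − 1/(43.64) = 0.01280, so d_i2 = 78.1 cm.
The final image is real, 78.1 cm to the right of lens 2 (overall magnification ≈ -0.50).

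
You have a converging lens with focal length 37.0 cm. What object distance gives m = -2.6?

51.2 cm

m = −d_i/d_o ⇒ d_i = −m·d_o.
1/f = 1/d_o + 1/d_i = 1/d_o − 1/(m·d_o) = (1 − 1/m)/d_o, so d_o = f(1 − 1/m) = (37.00)(1 − 1/(-2.6)) = 51.2 cm.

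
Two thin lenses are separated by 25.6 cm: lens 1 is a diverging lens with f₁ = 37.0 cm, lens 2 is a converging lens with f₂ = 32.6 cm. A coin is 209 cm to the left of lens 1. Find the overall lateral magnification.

m = -0.201

f₁ = −37.0 cm (diverging).
Lens 1: 1/d_i1 = 1/(-37.0) − 1/(209) = -0.03181, so d_i1 = -31.43 cm; m₁ = −d_i1/d_o1 = +0.1504.
d_o2 = 25.6 − (-31.43) = 57.03 cm.
Lens 2: 1/d_i2 = 1/(32.6) − 1/(57.03) = 0.01314, so d_i2 = 76.10 cm; m₂ = −d_i2/d_o2 = -1.334.
m = m₁·m₂ = (+0.1504)(-1.334) = -0.201.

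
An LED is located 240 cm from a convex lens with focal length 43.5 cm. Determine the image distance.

53.1 cm

Thin-lens equation: 1/v = 1/f − 1/u = 1/(43.50) − 1/(240) = 0.02299 − 0.004167 = 0.01882, so v = 53.1 cm.
The image is real, inverted and reduced, on the far side of the lens.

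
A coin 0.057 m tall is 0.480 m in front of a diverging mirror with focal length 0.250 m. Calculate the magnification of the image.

For a diverging mirror, f = -0.250 m.
1/d_i = 1/f − 1/d_o = 1/(-0.2500) − 1/(0.480) = -6.083, so d_i = -0.1644 m.
m = −d_i/d_o = −(-0.1644)/(0.480) = +0.342.
The image is virtual, upright and reduced, behind the mirror.

m = +0.342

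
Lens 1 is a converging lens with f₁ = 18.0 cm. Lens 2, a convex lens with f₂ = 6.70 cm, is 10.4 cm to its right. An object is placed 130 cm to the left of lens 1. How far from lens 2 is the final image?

Lens 1: 1/d_i1 = 1/f₁ − 1/d_o1 = 1/(18.0) − 1/(130) = 0.04786, so d_i1 = 20.89 cm.
The intermediate image is 20.89 cm to the right of lens 1, which lies 10.49 cm to the right of lens 2 — a virtual object — so d_o2 = −10.49 cm.
Lens 2: 1/d_i2 = 1/f₂ − 1/d_o2 = 1/(6.70) − 1/(-10.49) = 0.2446, so d_i2 = 4.09 cm.
The final image is real, 4.09 cm to the right of lens 2 (overall magnification ≈ -0.063).

4.09 cm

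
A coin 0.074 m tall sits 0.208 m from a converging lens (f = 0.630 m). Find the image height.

1/d_i = 1/f − 1/d_o = 1/(0.6300) − 1/(0.208) = -3.220, so d_i = -0.3105 m.
m = −d_i/d_o = +1.493.
|h_i| = |m|·h_o = 1.493 × 0.074 = 0.110 m. The image is virtual, upright and enlarged, on the same side as the object.

0.110 m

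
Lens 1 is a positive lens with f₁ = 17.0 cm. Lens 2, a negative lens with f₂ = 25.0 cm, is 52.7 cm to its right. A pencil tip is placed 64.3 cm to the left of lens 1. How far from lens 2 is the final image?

13.6 cm

Lens 1: 1/d_i1 = 1/f₁ − 1/d_o1 = 1/(17.0) − 1/(64.3) = 0.04327, so d_i1 = 23.11 cm.
The intermediate image is 23.11 cm to the right of lens 1, which is 52.7 − (23.11) = 29.59 cm to the left of lens 2, so d_o2 = +29.59 cm.
Lens 2 is diverging, so f₂ = −25.0 cm.
Lens 2: 1/d_i2 = 1/f₂ − 1/d_o2 = 1/(-25.0) − 1/(29.59) = -0.07380, so d_i2 = -13.6 cm.
The final image is virtual, 13.6 cm to the left of lens 2 (overall magnification ≈ -0.16).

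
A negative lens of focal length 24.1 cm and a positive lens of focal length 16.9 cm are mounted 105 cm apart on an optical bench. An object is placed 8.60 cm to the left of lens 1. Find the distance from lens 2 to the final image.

Lens 1 is diverging, so f₁ = −24.1 cm.
Lens 1: 1/d_i1 = 1/f₁ − 1/d_o1 = 1/(-24.1) − 1/(8.60) = -0.1578, so d_i1 = -6.338 cm.
The intermediate image is 6.338 cm to the left of lens 1 (virtual), which is 105 − (-6.338) = 111.3 cm to the left of lens 2, so d_o2 = +111.3 cm.
Lens 2: 1/d_i2 = 1/f₂ − 1/d_o2 = 1/(16.9) − 1/(111.3) = 0.05019, so d_i2 = 19.9 cm.
The final image is real, 19.9 cm to the right of lens 2 (overall magnification ≈ -0.13).

19.9 cm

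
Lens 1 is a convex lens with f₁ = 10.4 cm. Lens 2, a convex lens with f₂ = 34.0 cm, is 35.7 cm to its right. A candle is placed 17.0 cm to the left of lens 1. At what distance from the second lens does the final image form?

12.1 cm

Lens 1: 1/d_i1 = 1/f₁ − 1/d_o1 = 1/(10.4) − 1/(17.0) = 0.03733, so d_i1 = 26.79 cm.
The intermediate image is 26.79 cm to the right of lens 1, which is 35.7 − (26.79) = 8.910 cm to the left of lens 2, so d_o2 = +8.910 cm.
Lens 2: 1/d_i2 = 1/f₂ − 1/d_o2 = 1/(34.0) − 1/(8.910) = -0.08282, so d_i2 = -12.1 cm.
The final image is virtual, 12.1 cm to the left of lens 2 (overall magnification ≈ -2.1).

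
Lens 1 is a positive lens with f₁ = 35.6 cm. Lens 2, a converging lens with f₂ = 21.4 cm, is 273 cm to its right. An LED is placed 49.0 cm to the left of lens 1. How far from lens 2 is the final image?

Lens 1: 1/d_i1 = 1/f₁ − 1/d_o1 = 1/(35.6) − 1/(49.0) = 0.007682, so d_i1 = 130.2 cm.
The intermediate image is 130.2 cm to the right of lens 1, which is 273 − (130.2) = 142.8 cm to the left of lens 2, so d_o2 = +142.8 cm.
Lens 2: 1/d_i2 = 1/f₂ − 1/d_o2 = 1/(21.4) − 1/(142.8) = 0.03973, so d_i2 = 25.2 cm.
The final image is real, 25.2 cm to the right of lens 2 (overall magnification ≈ 0.47).

25.2 cm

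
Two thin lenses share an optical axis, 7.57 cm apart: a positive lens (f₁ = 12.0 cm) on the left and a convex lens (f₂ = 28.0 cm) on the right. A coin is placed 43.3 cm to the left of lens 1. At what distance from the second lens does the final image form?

6.83 cm

Lens 1: 1/d_i1 = 1/f₁ − 1/d_o1 = 1/(12.0) − 1/(43.3) = 0.06024, so d_i1 = 16.60 cm.
The intermediate image is 16.60 cm to the right of lens 1, which lies 9.030 cm to the right of lens 2 — a virtual object — so d_o2 = −9.030 cm.
Lens 2: 1/d_i2 = 1/f₂ − 1/d_o2 = 1/(28.0) − 1/(-9.030) = 0.1465, so d_i2 = 6.83 cm.
The final image is real, 6.83 cm to the right of lens 2 (overall magnification ≈ -0.29).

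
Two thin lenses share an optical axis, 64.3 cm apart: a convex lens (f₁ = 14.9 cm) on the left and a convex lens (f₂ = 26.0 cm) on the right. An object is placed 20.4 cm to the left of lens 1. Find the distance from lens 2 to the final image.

13.8 cm

Lens 1: 1/d_i1 = 1/f₁ − 1/d_o1 = 1/(14.9) − 1/(20.4) = 0.01809, so d_i1 = 55.27 cm.
The intermediate image is 55.27 cm to the right of lens 1, which is 64.3 − (55.27) = 9.030 cm to the left of lens 2, so d_o2 = +9.030 cm.
Lens 2: 1/d_i2 = 1/f₂ − 1/d_o2 = 1/(26.0) − 1/(9.030) = -0.07228, so d_i2 = -13.8 cm.
The final image is virtual, 13.8 cm to the left of lens 2 (overall magnification ≈ -4.2).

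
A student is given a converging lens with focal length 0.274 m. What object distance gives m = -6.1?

m = −d_i/d_o ⇒ d_i = −m·d_o.
1/f = 1/d_o + 1/d_i = 1/d_o − 1/(m·d_o) = (1 − 1/m)/d_o, so d_o = f(1 − 1/m) = (0.2740)(1 − 1/(-6.1)) = 0.319 m.

0.319 m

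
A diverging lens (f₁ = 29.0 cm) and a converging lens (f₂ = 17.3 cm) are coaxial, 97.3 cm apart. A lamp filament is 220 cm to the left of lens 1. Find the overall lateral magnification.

m = -0.0191

f₁ = −29.0 cm (diverging).
Lens 1: 1/d_i1 = 1/(-29.0) − 1/(220) = -0.03903, so d_i1 = -25.62 cm; m₁ = −d_i1/d_o1 = +0.1165.
d_o2 = 97.3 − (-25.62) = 122.9 cm.
Lens 2: 1/d_i2 = 1/(17.3) − 1/(122.9) = 0.04967, so d_i2 = 20.13 cm; m₂ = −d_i2/d_o2 = -0.1638.
m = m₁·m₂ = (+0.1165)(-0.1638) = -0.0191.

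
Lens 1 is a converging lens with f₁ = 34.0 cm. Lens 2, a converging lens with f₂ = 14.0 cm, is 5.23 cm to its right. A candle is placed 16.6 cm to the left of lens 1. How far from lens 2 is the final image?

Lens 1: 1/d_i1 = 1/f₁ − 1/d_o1 = 1/(34.0) − 1/(16.6) = -0.03083, so d_i1 = -32.44 cm.
The intermediate image is 32.44 cm to the left of lens 1 (virtual), which is 5.23 − (-32.44) = 37.67 cm to the left of lens 2, so d_o2 = +37.67 cm.
Lens 2: 1/d_i2 = 1/f₂ − 1/d_o2 = 1/(14.0) − 1/(37.67) = 0.04488, so d_i2 = 22.3 cm.
The final image is real, 22.3 cm to the right of lens 2 (overall magnification ≈ -1.2).

22.3 cm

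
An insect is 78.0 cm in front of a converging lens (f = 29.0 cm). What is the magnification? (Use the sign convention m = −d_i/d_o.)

m = -0.592

1/d_i = 1/f − 1/d_o = 1/(29.00) − 1/(78.0) = 0.02166, so d_i = 46.16 cm.
m = −d_i/d_o = −(46.16)/(78.0) = -0.592.
The image is real, inverted and reduced, on the far side of the lens.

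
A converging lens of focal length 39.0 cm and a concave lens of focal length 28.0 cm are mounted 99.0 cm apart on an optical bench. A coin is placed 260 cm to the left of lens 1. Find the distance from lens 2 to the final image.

Lens 1: 1/d_i1 = 1/f₁ − 1/d_o1 = 1/(39.0) − 1/(260) = 0.02179, so d_i1 = 45.88 cm.
The intermediate image is 45.88 cm to the right of lens 1, which is 99.0 − (45.88) = 53.12 cm to the left of lens 2, so d_o2 = +53.12 cm.
Lens 2 is diverging, so f₂ = −28.0 cm.
Lens 2: 1/d_i2 = 1/f₂ − 1/d_o2 = 1/(-28.0) − 1/(53.12) = -0.05454, so d_i2 = -18.3 cm.
The final image is virtual, 18.3 cm to the left of lens 2 (overall magnification ≈ -0.061).

18.3 cm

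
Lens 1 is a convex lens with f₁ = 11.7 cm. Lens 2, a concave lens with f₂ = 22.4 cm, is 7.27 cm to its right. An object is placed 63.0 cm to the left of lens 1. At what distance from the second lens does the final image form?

Lens 1: 1/d_i1 = 1/f₁ − 1/d_o1 = 1/(11.7) − 1/(63.0) = 0.06960, so d_i1 = 14.37 cm.
The intermediate image is 14.37 cm to the right of lens 1, which lies 7.100 cm to the right of lens 2 — a virtual object — so d_o2 = −7.100 cm.
Lens 2 is diverging, so f₂ = −22.4 cm.
Lens 2: 1/d_i2 = 1/f₂ − 1/d_o2 = 1/(-22.4) − 1/(-7.100) = 0.09620, so d_i2 = 10.4 cm.
The final image is real, 10.4 cm to the right of lens 2 (overall magnification ≈ -0.33).

10.4 cm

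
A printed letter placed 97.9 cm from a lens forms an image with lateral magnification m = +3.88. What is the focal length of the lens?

f = 132 cm (converging)

m = −d_i/d_o ⇒ d_i = −m·d_o = −(+3.88)·(97.9) = -379.9 cm.
1/f = 1/d_o + 1/d_i = 1/(97.9) + 1/(-379.9) = 0.007582, so f = 132 cm.
Since f is positive, the lens is converging.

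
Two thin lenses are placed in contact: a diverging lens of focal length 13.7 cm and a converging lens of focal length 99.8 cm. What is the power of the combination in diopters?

P = -6.30 D

P₁ = 1/f₁ = 1/(-0.137 m) = -7.299 D; P₂ = 1/f₂ = 1/(0.998 m) = +1.002 D.
For thin lenses in contact, P = P₁ + P₂ = (-7.299) + (+1.002) = -6.30 D.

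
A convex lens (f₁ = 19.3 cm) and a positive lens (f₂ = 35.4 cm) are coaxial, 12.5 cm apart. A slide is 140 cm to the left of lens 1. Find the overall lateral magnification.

Lens 1: 1/d_i1 = 1/(19.3) − 1/(140) = 0.04467, so d_i1 = 22.39 cm; m₁ = −d_i1/d_o1 = -0.1599.
d_o2 = 12.5 − (22.39) = -9.890 cm (virtual object).
Lens 2: 1/d_i2 = 1/(35.4) − 1/(-9.890) = 0.1294, so d_i2 = 7.730 cm; m₂ = −d_i2/d_o2 = +0.7816.
m = m₁·m₂ = (-0.1599)(+0.7816) = -0.125.

m = -0.125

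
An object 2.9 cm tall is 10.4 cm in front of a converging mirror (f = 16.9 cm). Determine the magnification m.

1/d_i = 1/f − 1/d_o = 1/(16.90) − 1/(10.4) = -0.03698, so d_i = -27.04 cm.
m = −d_i/d_o = −(-27.04)/(10.4) = +2.60.
The image is virtual, upright and enlarged, behind the mirror.

m = +2.60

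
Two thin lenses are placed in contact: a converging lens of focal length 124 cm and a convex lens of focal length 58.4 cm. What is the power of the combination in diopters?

P = +2.52 D

P₁ = 1/f₁ = 1/(1.24 m) = +0.8065 D; P₂ = 1/f₂ = 1/(0.584 m) = +1.712 D.
For thin lenses in contact, P = P₁ + P₂ = (+0.8065) + (+1.712) = +2.52 D.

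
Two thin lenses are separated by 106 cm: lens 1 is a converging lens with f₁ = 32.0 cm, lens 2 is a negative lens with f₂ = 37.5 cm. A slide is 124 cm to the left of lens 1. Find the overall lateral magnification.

m = -0.130

Lens 1: 1/d_i1 = 1/(32.0) − 1/(124) = 0.02319, so d_i1 = 43.13 cm; m₁ = −d_i1/d_o1 = -0.3478.
d_o2 = 106 − (43.13) = 62.87 cm.
f₂ = −37.5 cm (diverging).
Lens 2: 1/d_i2 = 1/(-37.5) − 1/(62.87) = -0.04257, so d_i2 = -23.49 cm; m₂ = −d_i2/d_o2 = +0.3736.
m = m₁·m₂ = (-0.3478)(+0.3736) = -0.130.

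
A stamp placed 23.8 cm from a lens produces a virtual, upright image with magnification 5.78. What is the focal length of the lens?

f = 28.8 cm (converging)

m = −d_i/d_o ⇒ d_i = −m·d_o = −(+5.78)·(23.8) = -137.6 cm.
1/f = 1/d_o + 1/d_i = 1/(23.8) + 1/(-137.6) = 0.03475, so f = 28.8 cm.
Since f is positive, the lens is converging.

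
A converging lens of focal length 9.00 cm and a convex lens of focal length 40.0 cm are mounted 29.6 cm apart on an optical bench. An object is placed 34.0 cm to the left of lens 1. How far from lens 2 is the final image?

30.7 cm

Lens 1: 1/d_i1 = 1/f₁ − 1/d_o1 = 1/(9.00) − 1/(34.0) = 0.08170, so d_i1 = 12.24 cm.
The intermediate image is 12.24 cm to the right of lens 1, which is 29.6 − (12.24) = 17.36 cm to the left of lens 2, so d_o2 = +17.36 cm.
Lens 2: 1/d_i2 = 1/f₂ − 1/d_o2 = 1/(40.0) − 1/(17.36) = -0.03260, so d_i2 = -30.7 cm.
The final image is virtual, 30.7 cm to the left of lens 2 (overall magnification ≈ -0.64).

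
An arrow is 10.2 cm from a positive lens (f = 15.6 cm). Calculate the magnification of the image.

1/d_i = 1/f − 1/d_o = 1/(15.60) − 1/(10.2) = -0.03394, so d_i = -29.47 cm.
m = −d_i/d_o = −(-29.47)/(10.2) = +2.89.
The image is virtual, upright and enlarged, on the same side as the object.

m = +2.89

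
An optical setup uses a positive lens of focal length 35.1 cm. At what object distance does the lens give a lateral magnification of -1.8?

m = −d_i/d_o ⇒ d_i = −m·d_o.
1/f = 1/d_o + 1/d_i = 1/d_o − 1/(m·d_o) = (1 − 1/m)/d_o, so d_o = f(1 − 1/m) = (35.10)(1 − 1/(-1.8)) = 54.6 cm.

54.6 cm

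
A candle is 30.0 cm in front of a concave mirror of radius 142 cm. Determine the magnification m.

m = +1.73

f = R/2 = 142/2 = 71.00 cm.
1/d_i = 1/f − 1/d_o = 1/(71.00) − 1/(30.0) = -0.01925, so d_i = -51.95 cm.
m = −d_i/d_o = −(-51.95)/(30.0) = +1.73.
The image is virtual, upright and enlarged, behind the mirror.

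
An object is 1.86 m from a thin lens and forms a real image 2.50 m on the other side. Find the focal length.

f = 1.07 m (converging)

Real image ⇒ d_i = +2.50 m.
1/f = 1/d_o + 1/d_i = 1/(1.86) + 1/(2.50) = 0.9376, so f = 1.07 m.
Since f is positive, the thin lens is converging.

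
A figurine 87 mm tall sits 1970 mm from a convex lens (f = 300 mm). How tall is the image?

15.6 mm

1/d_i = 1/f − 1/d_o = 1/(300.0) − 1/(1970) = 0.002826, so d_i = 353.9 mm.
m = −d_i/d_o = -0.1796.
|h_i| = |m|·h_o = 0.1796 × 87 = 15.6 mm. The image is real, inverted and reduced, on the far side of the lens.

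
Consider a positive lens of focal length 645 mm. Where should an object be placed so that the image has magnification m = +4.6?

505 mm

m = −d_i/d_o ⇒ d_i = −m·d_o.
1/f = 1/d_o + 1/d_i = 1/d_o − 1/(m·d_o) = (1 − 1/m)/d_o, so d_o = f(1 − 1/m) = (645.0)(1 − 1/(+4.6)) = 505 mm.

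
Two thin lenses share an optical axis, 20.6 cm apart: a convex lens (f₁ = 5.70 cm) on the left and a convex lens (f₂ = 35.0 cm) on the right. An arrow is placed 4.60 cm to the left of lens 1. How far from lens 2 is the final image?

Lens 1: 1/d_i1 = 1/f₁ − 1/d_o1 = 1/(5.70) − 1/(4.60) = -0.04195, so d_i1 = -23.84 cm.
The intermediate image is 23.84 cm to the left of lens 1 (virtual), which is 20.6 − (-23.84) = 44.44 cm to the left of lens 2, so d_o2 = +44.44 cm.
Lens 2: 1/d_i2 = 1/f₂ − 1/d_o2 = 1/(35.0) − 1/(44.44) = 0.006069, so d_i2 = 165 cm.
The final image is real, 165 cm to the right of lens 2 (overall magnification ≈ -19).

165 cm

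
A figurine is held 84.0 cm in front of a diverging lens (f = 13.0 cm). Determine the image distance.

For a diverging lens, f = -13.0 cm.
Thin-lens equation: 1/d_i = 1/f − 1/d_o = 1/(-13.00) − 1/(84.0) = -0.07692 − 0.01190 = -0.08883, so d_i = -11.3 cm.
The image is virtual, upright and reduced, on the same side as the object.

11.3 cm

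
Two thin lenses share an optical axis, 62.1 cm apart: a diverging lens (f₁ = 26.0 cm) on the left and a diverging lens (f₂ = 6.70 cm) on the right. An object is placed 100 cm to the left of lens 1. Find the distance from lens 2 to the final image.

6.20 cm

Lens 1 is diverging, so f₁ = −26.0 cm.
Lens 1: 1/d_i1 = 1/f₁ − 1/d_o1 = 1/(-26.0) − 1/(100) = -0.04846, so d_i1 = -20.63 cm.
The intermediate image is 20.63 cm to the left of lens 1 (virtual), which is 62.1 − (-20.63) = 82.73 cm to the left of lens 2, so d_o2 = +82.73 cm.
Lens 2 is diverging, so f₂ = −6.70 cm.
Lens 2: 1/d_i2 = 1/f₂ − 1/d_o2 = 1/(-6.70) − 1/(82.73) = -0.1613, so d_i2 = -6.20 cm.
The final image is virtual, 6.20 cm to the left of lens 2 (overall magnification ≈ 0.015).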